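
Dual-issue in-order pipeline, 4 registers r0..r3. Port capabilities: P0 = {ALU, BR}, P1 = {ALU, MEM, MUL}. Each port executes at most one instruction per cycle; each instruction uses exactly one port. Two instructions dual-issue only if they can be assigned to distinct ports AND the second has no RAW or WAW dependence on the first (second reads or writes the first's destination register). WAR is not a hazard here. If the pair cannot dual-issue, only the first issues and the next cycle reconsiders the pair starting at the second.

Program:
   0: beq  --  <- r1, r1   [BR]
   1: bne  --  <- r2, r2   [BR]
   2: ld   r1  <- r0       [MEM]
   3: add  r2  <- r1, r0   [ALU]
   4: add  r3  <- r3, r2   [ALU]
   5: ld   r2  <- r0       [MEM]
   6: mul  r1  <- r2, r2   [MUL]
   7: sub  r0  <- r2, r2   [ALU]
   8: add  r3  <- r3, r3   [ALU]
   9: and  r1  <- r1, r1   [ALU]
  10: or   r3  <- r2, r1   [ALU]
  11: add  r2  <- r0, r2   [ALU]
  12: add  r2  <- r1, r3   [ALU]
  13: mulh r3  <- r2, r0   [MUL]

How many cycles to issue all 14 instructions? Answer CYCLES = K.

CYCLES = 9

  cy0 -> i0 (beq.BR) no-port BR/BR
  cy1 -> i1&i2 (bne.BR;ld.MEM) pair
  cy2 -> i3 (add.ALU) RAW r2
  cy3 -> i4&i5 (add.ALU;ld.MEM) pair
  cy4 -> i6&i7 (mul.MUL;sub.ALU) pair
  cy5 -> i8&i9 (add.ALU;and.ALU) pair
  cy6 -> i10&i11 (or.ALU;add.ALU) pair
  cy7 -> i12 (add.ALU) RAW r2
  cy8 -> i13 (mulh.MUL) tail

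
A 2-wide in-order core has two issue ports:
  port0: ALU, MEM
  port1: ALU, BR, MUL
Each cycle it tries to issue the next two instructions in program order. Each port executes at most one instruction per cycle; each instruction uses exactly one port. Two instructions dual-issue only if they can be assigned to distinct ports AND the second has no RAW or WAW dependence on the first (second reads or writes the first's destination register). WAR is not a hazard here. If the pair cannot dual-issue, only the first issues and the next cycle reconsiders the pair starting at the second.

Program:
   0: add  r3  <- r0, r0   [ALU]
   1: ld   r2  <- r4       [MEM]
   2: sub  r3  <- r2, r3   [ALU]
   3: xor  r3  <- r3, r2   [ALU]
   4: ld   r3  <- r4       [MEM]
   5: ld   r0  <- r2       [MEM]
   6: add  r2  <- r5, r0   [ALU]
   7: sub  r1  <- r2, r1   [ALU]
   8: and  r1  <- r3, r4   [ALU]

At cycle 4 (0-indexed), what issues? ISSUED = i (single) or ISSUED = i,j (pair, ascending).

[0] i0,i1  add.ALU;ld.MEM  -- dual
[1] i2  sub.ALU  -- RAW+WAW r3
[2] i3  xor.ALU  -- WAW r3
[3] i4  ld.MEM  -- no-port MEM/MEM
[4] i5  ld.MEM  -- RAW r0
[5] i6  add.ALU  -- RAW r2
[6] i7  sub.ALU  -- WAW r1
[7] i8  and.ALU  -- tail

ISSUED = 5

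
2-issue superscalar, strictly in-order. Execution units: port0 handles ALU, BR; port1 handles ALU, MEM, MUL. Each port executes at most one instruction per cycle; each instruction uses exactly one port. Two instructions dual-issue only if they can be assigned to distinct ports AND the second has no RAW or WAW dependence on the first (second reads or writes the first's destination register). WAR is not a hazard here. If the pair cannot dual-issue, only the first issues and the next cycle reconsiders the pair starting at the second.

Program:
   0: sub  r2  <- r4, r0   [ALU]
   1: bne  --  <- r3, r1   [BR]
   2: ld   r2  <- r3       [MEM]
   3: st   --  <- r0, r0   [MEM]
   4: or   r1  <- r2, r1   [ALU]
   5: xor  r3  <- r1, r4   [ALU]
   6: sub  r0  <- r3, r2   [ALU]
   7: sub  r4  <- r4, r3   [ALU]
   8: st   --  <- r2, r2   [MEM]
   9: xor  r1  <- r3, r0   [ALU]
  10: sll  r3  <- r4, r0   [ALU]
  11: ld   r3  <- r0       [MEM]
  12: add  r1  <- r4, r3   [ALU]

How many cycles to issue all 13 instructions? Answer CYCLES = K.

0. sub.ALU;bne.BR @i0+i1  | dual
1. ld.MEM @i2  | no-port MEM/MEM
2. st.MEM;or.ALU @i3+i4  | dual
3. xor.ALU @i5  | RAW r3
4. sub.ALU;sub.ALU @i6+i7  | dual
5. st.MEM;xor.ALU @i8+i9  | dual
6. sll.ALU @i10  | WAW r3
7. ld.MEM @i11  | RAW r3
8. add.ALU @i12  | tail

CYCLES = 9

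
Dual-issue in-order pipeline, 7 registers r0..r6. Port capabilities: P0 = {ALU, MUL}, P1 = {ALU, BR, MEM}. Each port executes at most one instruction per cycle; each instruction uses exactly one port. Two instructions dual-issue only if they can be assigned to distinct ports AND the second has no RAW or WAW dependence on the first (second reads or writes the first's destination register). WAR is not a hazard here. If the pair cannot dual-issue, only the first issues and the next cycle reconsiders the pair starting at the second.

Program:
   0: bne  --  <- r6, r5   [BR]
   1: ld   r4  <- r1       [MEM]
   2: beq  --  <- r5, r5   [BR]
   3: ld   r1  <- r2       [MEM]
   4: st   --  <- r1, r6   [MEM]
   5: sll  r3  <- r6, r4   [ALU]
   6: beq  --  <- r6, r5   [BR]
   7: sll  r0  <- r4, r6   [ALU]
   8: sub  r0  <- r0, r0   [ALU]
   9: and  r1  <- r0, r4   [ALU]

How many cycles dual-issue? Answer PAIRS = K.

PAIRS = 2

t=0 i0:bne.BR ; no-port BR/MEM
t=1 i1:ld.MEM ; no-port MEM/BR
t=2 i2:beq.BR ; no-port BR/MEM
t=3 i3:ld.MEM ; no-port MEM/MEM
t=4 i4&i5:st.MEM sll.ALU ; dual
t=5 i6&i7:beq.BR sll.ALU ; dual
t=6 i8:sub.ALU ; RAW r0
t=7 i9:and.ALU ; tail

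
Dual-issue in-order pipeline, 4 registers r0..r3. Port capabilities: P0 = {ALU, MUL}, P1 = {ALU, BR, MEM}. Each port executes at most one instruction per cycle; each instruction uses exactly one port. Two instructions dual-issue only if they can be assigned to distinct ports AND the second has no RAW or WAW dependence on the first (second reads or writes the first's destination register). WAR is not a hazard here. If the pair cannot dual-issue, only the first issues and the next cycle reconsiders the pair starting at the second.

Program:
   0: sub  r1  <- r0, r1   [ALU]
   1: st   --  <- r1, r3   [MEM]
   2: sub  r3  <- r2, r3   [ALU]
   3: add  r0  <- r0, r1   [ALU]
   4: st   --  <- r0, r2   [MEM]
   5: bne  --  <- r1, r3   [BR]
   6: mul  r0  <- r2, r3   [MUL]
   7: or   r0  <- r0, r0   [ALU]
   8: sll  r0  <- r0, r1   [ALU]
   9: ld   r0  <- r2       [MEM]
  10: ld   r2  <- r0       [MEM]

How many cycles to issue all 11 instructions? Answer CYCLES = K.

c0: i0 sub.ALU  RAW r1
c1: i1,i2 st.MEM sub.ALU  2-wide
c2: i3 add.ALU  RAW r0
c3: i4 st.MEM  no-port MEM/BR
c4: i5,i6 bne.BR mul.MUL  2-wide
c5: i7 or.ALU  RAW+WAW r0
c6: i8 sll.ALU  WAW r0
c7: i9 ld.MEM  no-port MEM/MEM
c8: i10 ld.MEM  tail

CYCLES = 9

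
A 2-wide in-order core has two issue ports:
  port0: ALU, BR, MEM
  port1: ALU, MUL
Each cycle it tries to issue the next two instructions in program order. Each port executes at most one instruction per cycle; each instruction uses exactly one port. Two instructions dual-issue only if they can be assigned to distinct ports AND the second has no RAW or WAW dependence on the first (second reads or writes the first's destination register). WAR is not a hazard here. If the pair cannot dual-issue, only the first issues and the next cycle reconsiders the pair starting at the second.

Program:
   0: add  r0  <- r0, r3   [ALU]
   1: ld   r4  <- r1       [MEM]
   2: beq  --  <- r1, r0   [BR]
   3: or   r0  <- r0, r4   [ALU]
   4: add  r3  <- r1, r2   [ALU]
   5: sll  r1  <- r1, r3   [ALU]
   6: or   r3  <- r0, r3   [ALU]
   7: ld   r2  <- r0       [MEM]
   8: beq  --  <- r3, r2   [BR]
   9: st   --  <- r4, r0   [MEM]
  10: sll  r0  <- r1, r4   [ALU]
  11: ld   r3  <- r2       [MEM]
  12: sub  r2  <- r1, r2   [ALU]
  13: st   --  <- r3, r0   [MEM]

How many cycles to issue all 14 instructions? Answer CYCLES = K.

0. add.ALU;ld.MEM @i0+i1  | pair
1. beq.BR;or.ALU @i2+i3  | pair
2. add.ALU @i4  | RAW r3
3. sll.ALU;or.ALU @i5+i6  | pair
4. ld.MEM @i7  | no-port MEM/BR
5. beq.BR @i8  | no-port BR/MEM
6. st.MEM;sll.ALU @i9+i10  | pair
7. ld.MEM;sub.ALU @i11+i12  | pair
8. st.MEM @i13  | tail

CYCLES = 9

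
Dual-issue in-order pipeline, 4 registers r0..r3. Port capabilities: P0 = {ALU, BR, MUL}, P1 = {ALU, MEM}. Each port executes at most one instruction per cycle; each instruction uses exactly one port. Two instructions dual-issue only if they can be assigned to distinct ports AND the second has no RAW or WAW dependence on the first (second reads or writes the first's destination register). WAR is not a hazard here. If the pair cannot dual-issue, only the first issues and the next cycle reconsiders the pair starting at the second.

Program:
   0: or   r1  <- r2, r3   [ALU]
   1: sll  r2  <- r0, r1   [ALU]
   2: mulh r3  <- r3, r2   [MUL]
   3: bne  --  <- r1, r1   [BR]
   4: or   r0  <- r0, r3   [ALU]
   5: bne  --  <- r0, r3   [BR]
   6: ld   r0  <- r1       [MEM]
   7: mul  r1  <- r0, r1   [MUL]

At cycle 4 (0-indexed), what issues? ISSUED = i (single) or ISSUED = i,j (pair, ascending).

  cy0 -> i0 (or.ALU) RAW r1
  cy1 -> i1 (sll.ALU) RAW r2
  cy2 -> i2 (mulh.MUL) no-port MUL/BR
  cy3 -> i3&i4 (bne.BR+or.ALU) 2-wide
  cy4 -> i5&i6 (bne.BR+ld.MEM) 2-wide
  cy5 -> i7 (mul.MUL) tail

ISSUED = 5,6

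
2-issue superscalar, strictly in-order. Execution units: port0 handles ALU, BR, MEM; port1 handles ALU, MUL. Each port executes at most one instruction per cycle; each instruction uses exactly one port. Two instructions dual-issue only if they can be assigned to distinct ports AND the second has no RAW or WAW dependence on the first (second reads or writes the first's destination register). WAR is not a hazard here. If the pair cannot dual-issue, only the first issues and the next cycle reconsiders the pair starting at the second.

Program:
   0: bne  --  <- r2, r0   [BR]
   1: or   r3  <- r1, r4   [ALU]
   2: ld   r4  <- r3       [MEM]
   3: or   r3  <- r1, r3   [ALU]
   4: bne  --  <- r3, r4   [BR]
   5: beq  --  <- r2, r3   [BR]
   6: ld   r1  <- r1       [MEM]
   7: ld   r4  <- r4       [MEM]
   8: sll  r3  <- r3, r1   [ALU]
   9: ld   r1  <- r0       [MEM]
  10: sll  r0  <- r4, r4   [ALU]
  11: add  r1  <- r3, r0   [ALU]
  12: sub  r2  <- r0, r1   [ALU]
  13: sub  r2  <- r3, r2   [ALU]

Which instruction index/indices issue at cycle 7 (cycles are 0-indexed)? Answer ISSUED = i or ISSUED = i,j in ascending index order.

t=0 i0/i1:bne/or ; dual
t=1 i2/i3:ld/or ; dual
t=2 i4:bne ; no-port BR/BR
t=3 i5:beq ; no-port BR/MEM
t=4 i6:ld ; no-port MEM/MEM
t=5 i7/i8:ld/sll ; dual
t=6 i9/i10:ld/sll ; dual
t=7 i11:add ; RAW r1
t=8 i12:sub ; RAW+WAW r2
t=9 i13:sub ; tail

ISSUED = 11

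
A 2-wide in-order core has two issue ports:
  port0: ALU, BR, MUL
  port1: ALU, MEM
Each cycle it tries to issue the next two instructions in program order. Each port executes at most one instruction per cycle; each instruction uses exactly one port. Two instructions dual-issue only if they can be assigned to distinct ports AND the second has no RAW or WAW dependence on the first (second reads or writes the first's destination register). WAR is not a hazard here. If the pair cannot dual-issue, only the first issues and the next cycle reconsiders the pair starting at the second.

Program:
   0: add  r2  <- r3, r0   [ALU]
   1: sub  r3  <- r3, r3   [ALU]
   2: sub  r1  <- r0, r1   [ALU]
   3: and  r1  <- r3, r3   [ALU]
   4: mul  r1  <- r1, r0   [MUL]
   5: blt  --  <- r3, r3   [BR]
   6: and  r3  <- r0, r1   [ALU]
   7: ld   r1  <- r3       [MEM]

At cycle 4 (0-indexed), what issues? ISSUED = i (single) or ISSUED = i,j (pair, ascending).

c0: i0+i1 add.ALU;sub.ALU  pair
c1: i2 sub.ALU  WAW r1
c2: i3 and.ALU  RAW+WAW r1
c3: i4 mul.MUL  no-port MUL/BR
c4: i5+i6 blt.BR;and.ALU  pair
c5: i7 ld.MEM  tail

ISSUED = 5,6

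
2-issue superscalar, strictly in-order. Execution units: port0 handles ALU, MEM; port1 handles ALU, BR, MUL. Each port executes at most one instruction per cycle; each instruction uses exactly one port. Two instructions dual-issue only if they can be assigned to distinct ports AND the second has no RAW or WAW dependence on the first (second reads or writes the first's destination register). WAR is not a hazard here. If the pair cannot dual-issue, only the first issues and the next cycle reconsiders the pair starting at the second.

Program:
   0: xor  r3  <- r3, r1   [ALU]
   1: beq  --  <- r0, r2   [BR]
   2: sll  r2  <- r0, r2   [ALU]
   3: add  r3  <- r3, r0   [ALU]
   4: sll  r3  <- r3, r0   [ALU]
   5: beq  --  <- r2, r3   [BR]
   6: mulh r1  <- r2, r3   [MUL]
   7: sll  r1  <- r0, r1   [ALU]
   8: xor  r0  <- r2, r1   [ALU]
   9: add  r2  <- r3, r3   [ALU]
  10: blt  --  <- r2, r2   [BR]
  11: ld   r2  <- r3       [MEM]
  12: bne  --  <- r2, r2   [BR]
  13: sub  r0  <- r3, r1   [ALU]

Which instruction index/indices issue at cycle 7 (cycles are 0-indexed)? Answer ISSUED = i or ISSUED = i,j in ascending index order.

#0 head=0: xor/beq i0+i1 pair
#1 head=2: sll/add i2+i3 pair
#2 head=4: sll i4 RAW r3
#3 head=5: beq i5 no-port BR/MUL
#4 head=6: mulh i6 RAW+WAW r1
#5 head=7: sll i7 RAW r1
#6 head=8: xor/add i8+i9 pair
#7 head=10: blt/ld i10+i11 pair
#8 head=12: bne/sub i12+i13 pair

ISSUED = 10,11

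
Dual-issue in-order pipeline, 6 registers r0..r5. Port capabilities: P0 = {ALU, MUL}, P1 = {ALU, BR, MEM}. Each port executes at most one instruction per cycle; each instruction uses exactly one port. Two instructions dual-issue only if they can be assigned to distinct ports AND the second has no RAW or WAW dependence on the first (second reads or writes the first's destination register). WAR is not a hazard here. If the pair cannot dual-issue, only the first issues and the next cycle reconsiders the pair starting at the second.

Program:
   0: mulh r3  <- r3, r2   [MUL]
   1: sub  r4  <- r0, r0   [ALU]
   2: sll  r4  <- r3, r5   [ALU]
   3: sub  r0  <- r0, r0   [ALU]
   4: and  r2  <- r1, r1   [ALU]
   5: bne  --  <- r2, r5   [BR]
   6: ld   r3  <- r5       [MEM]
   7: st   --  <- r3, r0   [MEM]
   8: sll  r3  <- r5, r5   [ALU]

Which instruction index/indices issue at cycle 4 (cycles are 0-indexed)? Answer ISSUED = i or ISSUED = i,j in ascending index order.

ISSUED = 6

  cy0 -> i0,i1 (mulh;sub) 2-wide
  cy1 -> i2,i3 (sll;sub) 2-wide
  cy2 -> i4 (and) RAW r2
  cy3 -> i5 (bne) no-port BR/MEM
  cy4 -> i6 (ld) no-port MEM/MEM
  cy5 -> i7,i8 (st;sll) 2-wide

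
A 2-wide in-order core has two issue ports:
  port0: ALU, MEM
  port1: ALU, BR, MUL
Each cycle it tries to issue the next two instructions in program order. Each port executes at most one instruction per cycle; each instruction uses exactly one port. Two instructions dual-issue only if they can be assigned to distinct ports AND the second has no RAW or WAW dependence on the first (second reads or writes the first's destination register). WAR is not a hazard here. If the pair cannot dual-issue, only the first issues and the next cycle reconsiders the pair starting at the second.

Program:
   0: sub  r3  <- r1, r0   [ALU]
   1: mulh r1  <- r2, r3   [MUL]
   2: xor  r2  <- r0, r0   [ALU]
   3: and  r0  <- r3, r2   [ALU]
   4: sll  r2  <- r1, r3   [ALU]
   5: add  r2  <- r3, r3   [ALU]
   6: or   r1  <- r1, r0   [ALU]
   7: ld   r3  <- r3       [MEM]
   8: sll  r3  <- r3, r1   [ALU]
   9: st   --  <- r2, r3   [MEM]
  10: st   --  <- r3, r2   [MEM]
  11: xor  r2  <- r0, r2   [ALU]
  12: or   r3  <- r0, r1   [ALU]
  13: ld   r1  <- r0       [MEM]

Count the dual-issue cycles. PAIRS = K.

PAIRS = 5

[0] i0  sub  -- RAW r3
[1] i1+i2  mulh/xor  -- dual
[2] i3+i4  and/sll  -- dual
[3] i5+i6  add/or  -- dual
[4] i7  ld  -- RAW+WAW r3
[5] i8  sll  -- RAW r3
[6] i9  st  -- no-port MEM/MEM
[7] i10+i11  st/xor  -- dual
[8] i12+i13  or/ld  -- dual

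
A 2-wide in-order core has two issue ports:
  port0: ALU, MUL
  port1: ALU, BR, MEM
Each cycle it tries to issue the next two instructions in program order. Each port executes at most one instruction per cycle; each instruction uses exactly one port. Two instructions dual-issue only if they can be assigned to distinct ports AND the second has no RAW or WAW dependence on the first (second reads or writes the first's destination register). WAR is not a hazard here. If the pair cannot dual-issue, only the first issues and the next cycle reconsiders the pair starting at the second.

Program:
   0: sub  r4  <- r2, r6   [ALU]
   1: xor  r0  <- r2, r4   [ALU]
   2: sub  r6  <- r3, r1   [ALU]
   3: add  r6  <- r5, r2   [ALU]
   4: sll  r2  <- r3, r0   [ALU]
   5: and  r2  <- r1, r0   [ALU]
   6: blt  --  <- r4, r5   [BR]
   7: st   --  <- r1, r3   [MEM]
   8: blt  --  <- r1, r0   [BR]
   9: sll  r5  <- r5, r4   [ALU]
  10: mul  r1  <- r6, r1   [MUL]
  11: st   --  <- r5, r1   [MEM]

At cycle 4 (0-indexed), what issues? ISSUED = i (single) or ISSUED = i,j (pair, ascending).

ISSUED = 7

  cy0 -> i0 (sub.ALU) RAW r4
  cy1 -> i1&i2 (xor.ALU;sub.ALU) pair
  cy2 -> i3&i4 (add.ALU;sll.ALU) pair
  cy3 -> i5&i6 (and.ALU;blt.BR) pair
  cy4 -> i7 (st.MEM) no-port MEM/BR
  cy5 -> i8&i9 (blt.BR;sll.ALU) pair
  cy6 -> i10 (mul.MUL) RAW r1
  cy7 -> i11 (st.MEM) tail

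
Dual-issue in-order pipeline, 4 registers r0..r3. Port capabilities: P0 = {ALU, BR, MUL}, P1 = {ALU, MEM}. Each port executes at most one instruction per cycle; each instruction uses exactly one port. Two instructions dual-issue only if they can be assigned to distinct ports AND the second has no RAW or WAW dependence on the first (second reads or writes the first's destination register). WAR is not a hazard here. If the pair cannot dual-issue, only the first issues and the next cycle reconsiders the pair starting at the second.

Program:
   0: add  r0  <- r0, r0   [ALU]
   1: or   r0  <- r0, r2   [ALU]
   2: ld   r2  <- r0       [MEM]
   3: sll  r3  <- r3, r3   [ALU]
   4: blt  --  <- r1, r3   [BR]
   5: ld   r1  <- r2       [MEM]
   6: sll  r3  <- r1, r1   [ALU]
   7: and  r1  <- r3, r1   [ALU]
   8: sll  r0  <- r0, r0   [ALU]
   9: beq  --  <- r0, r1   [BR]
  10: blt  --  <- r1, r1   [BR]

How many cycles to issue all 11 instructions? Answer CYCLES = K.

t=0 i0:add ; RAW+WAW r0
t=1 i1:or ; RAW r0
t=2 i2,i3:ld+sll ; 2-wide
t=3 i4,i5:blt+ld ; 2-wide
t=4 i6:sll ; RAW r3
t=5 i7,i8:and+sll ; 2-wide
t=6 i9:beq ; no-port BR/BR
t=7 i10:blt ; tail

CYCLES = 8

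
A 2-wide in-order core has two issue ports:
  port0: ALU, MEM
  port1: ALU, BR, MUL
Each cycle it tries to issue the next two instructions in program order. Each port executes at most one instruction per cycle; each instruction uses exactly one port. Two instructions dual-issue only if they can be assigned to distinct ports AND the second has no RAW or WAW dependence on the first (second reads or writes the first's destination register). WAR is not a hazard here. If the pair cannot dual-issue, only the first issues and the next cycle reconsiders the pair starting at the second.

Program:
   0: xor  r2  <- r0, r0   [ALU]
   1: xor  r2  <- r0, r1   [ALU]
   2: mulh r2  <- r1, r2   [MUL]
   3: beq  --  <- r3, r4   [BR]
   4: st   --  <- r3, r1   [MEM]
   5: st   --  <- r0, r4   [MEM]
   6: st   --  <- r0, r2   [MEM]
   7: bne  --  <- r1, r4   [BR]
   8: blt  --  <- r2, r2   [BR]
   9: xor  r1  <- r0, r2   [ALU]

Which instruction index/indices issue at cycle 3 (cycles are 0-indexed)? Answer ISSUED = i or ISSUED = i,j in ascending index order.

ISSUED = 3,4

[0] i0  xor.ALU  -- WAW r2
[1] i1  xor.ALU  -- RAW+WAW r2
[2] i2  mulh.MUL  -- no-port MUL/BR
[3] i3,i4  beq.BR+st.MEM  -- pair
[4] i5  st.MEM  -- no-port MEM/MEM
[5] i6,i7  st.MEM+bne.BR  -- pair
[6] i8,i9  blt.BR+xor.ALU  -- pair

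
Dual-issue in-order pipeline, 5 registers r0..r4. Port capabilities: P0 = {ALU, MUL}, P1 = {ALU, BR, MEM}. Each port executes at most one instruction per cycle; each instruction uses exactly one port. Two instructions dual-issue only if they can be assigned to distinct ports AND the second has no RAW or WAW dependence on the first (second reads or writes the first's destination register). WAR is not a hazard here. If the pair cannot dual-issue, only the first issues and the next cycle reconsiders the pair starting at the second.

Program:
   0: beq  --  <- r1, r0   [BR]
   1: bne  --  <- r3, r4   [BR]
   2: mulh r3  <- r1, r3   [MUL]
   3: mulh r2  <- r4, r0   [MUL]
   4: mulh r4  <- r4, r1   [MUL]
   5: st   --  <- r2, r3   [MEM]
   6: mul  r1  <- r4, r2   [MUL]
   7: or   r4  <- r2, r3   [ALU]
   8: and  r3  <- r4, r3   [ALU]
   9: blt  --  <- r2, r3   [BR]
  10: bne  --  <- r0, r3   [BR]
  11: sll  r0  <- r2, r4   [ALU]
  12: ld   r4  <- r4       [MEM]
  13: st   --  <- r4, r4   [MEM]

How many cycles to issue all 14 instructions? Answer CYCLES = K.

CYCLES = 10

#0 head=0: beq.BR i0 no-port BR/BR
#1 head=1: bne.BR/mulh.MUL i1+i2 dual
#2 head=3: mulh.MUL i3 no-port MUL/MUL
#3 head=4: mulh.MUL/st.MEM i4+i5 dual
#4 head=6: mul.MUL/or.ALU i6+i7 dual
#5 head=8: and.ALU i8 RAW r3
#6 head=9: blt.BR i9 no-port BR/BR
#7 head=10: bne.BR/sll.ALU i10+i11 dual
#8 head=12: ld.MEM i12 no-port MEM/MEM
#9 head=13: st.MEM i13 tail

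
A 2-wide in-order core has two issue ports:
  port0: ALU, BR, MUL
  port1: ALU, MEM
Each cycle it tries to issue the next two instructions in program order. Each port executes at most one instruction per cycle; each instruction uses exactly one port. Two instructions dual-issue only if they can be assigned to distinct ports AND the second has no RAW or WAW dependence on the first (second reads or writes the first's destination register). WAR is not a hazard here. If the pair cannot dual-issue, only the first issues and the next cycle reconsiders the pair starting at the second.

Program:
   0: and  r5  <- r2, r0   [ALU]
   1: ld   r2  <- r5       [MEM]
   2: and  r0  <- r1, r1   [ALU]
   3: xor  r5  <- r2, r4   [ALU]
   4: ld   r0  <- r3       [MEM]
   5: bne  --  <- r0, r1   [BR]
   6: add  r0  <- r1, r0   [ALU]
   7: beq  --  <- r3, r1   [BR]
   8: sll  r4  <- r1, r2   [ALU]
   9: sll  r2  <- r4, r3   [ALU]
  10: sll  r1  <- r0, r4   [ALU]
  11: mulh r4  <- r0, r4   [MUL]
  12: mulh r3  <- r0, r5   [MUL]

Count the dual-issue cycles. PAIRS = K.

  cy0 -> i0 (and) RAW r5
  cy1 -> i1,i2 (ld and) dual
  cy2 -> i3,i4 (xor ld) dual
  cy3 -> i5,i6 (bne add) dual
  cy4 -> i7,i8 (beq sll) dual
  cy5 -> i9,i10 (sll sll) dual
  cy6 -> i11 (mulh) no-port MUL/MUL
  cy7 -> i12 (mulh) tail

PAIRS = 5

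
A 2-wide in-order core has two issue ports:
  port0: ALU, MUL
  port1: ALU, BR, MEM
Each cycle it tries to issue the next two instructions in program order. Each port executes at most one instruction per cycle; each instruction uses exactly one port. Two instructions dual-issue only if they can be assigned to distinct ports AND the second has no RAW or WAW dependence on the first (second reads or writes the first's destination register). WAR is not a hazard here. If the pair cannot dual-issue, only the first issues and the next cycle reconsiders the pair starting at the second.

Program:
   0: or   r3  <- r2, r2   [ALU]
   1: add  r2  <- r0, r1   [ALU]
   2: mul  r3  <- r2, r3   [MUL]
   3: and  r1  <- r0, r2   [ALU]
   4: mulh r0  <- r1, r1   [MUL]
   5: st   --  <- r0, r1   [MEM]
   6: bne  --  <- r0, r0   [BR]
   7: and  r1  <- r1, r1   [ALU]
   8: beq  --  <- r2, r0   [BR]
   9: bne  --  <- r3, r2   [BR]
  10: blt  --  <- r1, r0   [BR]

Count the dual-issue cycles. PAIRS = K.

PAIRS = 3

[0] i0&i1  or.ALU+add.ALU  -- pair
[1] i2&i3  mul.MUL+and.ALU  -- pair
[2] i4  mulh.MUL  -- RAW r0
[3] i5  st.MEM  -- no-port MEM/BR
[4] i6&i7  bne.BR+and.ALU  -- pair
[5] i8  beq.BR  -- no-port BR/BR
[6] i9  bne.BR  -- no-port BR/BR
[7] i10  blt.BR  -- tail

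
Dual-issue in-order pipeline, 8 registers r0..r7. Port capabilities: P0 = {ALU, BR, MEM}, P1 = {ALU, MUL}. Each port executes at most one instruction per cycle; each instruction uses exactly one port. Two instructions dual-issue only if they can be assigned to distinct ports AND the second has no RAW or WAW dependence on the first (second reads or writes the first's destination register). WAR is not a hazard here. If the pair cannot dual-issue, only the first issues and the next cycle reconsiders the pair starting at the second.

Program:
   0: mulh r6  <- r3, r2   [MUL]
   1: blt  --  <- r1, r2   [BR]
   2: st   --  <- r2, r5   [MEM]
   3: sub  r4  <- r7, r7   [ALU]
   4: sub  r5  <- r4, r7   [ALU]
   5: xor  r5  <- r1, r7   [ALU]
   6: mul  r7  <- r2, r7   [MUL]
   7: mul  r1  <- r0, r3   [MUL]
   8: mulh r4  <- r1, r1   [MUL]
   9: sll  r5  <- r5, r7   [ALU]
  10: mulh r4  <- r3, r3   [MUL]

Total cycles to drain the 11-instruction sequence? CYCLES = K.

CYCLES = 7

t=0 i0+i1:mulh+blt ; dual
t=1 i2+i3:st+sub ; dual
t=2 i4:sub ; WAW r5
t=3 i5+i6:xor+mul ; dual
t=4 i7:mul ; no-port MUL/MUL
t=5 i8+i9:mulh+sll ; dual
t=6 i10:mulh ; tail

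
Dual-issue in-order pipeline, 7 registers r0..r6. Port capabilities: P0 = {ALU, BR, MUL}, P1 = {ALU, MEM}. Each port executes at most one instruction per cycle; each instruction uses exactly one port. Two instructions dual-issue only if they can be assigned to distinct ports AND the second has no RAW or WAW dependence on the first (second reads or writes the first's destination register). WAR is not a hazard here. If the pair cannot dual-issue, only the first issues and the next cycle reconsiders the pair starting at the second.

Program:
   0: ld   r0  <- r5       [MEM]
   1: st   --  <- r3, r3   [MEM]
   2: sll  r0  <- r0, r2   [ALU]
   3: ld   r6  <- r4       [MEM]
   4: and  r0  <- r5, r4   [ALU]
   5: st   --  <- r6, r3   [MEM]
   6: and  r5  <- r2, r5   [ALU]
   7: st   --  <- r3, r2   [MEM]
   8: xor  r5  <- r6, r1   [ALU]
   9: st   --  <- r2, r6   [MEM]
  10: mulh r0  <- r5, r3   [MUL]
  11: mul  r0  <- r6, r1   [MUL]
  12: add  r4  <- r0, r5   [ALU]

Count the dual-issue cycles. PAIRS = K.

0. ld.MEM @i0  | no-port MEM/MEM
1. st.MEM;sll.ALU @i1,i2  | pair
2. ld.MEM;and.ALU @i3,i4  | pair
3. st.MEM;and.ALU @i5,i6  | pair
4. st.MEM;xor.ALU @i7,i8  | pair
5. st.MEM;mulh.MUL @i9,i10  | pair
6. mul.MUL @i11  | RAW r0
7. add.ALU @i12  | tail

PAIRS = 5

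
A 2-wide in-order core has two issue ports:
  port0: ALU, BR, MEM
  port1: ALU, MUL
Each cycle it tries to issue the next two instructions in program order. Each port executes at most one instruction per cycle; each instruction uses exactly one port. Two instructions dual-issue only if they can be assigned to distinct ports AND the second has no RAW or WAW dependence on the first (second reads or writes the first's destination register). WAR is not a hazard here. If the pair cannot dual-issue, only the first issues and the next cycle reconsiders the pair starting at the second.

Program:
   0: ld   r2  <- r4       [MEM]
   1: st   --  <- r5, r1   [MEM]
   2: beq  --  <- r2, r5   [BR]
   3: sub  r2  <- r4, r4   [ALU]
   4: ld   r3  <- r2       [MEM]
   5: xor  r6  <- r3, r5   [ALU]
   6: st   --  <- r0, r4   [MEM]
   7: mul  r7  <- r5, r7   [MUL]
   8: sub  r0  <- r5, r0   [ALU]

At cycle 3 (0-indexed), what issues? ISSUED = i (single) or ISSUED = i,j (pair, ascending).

c0: i0 ld.MEM  no-port MEM/MEM
c1: i1 st.MEM  no-port MEM/BR
c2: i2+i3 beq.BR;sub.ALU  2-wide
c3: i4 ld.MEM  RAW r3
c4: i5+i6 xor.ALU;st.MEM  2-wide
c5: i7+i8 mul.MUL;sub.ALU  2-wide

ISSUED = 4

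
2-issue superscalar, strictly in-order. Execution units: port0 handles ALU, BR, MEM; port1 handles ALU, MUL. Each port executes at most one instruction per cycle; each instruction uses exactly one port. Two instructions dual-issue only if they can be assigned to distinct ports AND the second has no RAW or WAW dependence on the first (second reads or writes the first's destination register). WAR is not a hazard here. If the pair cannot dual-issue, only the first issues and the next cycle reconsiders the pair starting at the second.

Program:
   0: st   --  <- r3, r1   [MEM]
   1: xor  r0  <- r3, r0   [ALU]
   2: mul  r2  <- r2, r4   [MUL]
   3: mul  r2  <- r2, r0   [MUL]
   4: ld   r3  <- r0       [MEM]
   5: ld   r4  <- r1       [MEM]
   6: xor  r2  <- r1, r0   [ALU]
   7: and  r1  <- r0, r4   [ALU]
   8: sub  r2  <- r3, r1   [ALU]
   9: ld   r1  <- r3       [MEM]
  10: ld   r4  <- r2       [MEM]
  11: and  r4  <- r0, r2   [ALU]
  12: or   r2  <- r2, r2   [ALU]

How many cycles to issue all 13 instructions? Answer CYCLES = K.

t=0 i0/i1:st;xor ; 2-wide
t=1 i2:mul ; no-port MUL/MUL
t=2 i3/i4:mul;ld ; 2-wide
t=3 i5/i6:ld;xor ; 2-wide
t=4 i7:and ; RAW r1
t=5 i8/i9:sub;ld ; 2-wide
t=6 i10:ld ; WAW r4
t=7 i11/i12:and;or ; 2-wide

CYCLES = 8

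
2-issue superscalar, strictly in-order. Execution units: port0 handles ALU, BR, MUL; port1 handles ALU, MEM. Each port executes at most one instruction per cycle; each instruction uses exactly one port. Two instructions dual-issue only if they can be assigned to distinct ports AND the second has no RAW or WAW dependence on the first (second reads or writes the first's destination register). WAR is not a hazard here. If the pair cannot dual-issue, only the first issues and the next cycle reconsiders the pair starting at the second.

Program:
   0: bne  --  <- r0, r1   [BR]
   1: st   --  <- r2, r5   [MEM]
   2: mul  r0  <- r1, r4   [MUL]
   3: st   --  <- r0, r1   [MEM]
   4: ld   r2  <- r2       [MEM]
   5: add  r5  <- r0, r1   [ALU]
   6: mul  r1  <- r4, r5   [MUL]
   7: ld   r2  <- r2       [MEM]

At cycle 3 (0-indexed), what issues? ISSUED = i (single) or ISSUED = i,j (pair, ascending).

ISSUED = 4,5

0. bne st @i0&i1  | dual
1. mul @i2  | RAW r0
2. st @i3  | no-port MEM/MEM
3. ld add @i4&i5  | dual
4. mul ld @i6&i7  | dual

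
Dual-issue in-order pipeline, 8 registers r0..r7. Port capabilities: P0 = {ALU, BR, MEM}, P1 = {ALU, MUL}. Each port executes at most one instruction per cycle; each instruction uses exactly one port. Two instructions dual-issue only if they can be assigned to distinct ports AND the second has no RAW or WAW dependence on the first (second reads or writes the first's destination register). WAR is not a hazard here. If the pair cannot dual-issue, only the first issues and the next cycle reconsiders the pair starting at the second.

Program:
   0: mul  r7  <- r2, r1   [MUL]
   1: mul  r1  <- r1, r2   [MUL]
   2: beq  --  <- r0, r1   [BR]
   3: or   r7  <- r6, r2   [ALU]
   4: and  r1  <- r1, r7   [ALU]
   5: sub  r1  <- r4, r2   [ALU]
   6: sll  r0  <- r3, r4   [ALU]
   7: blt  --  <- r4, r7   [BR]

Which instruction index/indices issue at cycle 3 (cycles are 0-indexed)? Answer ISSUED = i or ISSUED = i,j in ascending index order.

  cy0 -> i0 (mul.MUL) no-port MUL/MUL
  cy1 -> i1 (mul.MUL) RAW r1
  cy2 -> i2,i3 (beq.BR/or.ALU) 2-wide
  cy3 -> i4 (and.ALU) WAW r1
  cy4 -> i5,i6 (sub.ALU/sll.ALU) 2-wide
  cy5 -> i7 (blt.BR) tail

ISSUED = 4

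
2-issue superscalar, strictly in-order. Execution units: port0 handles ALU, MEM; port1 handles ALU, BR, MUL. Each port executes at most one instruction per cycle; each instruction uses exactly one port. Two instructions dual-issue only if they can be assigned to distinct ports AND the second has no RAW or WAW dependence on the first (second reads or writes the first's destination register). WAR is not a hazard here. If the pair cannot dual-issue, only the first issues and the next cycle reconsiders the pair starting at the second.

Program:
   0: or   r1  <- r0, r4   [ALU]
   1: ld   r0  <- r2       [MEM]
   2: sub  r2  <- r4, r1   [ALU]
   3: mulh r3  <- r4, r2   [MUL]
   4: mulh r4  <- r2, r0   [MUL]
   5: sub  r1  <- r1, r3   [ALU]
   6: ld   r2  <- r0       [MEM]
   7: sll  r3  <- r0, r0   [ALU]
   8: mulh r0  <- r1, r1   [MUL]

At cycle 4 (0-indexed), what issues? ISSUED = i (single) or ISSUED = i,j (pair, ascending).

  cy0 -> i0&i1 (or.ALU ld.MEM) dual
  cy1 -> i2 (sub.ALU) RAW r2
  cy2 -> i3 (mulh.MUL) no-port MUL/MUL
  cy3 -> i4&i5 (mulh.MUL sub.ALU) dual
  cy4 -> i6&i7 (ld.MEM sll.ALU) dual
  cy5 -> i8 (mulh.MUL) tail

ISSUED = 6,7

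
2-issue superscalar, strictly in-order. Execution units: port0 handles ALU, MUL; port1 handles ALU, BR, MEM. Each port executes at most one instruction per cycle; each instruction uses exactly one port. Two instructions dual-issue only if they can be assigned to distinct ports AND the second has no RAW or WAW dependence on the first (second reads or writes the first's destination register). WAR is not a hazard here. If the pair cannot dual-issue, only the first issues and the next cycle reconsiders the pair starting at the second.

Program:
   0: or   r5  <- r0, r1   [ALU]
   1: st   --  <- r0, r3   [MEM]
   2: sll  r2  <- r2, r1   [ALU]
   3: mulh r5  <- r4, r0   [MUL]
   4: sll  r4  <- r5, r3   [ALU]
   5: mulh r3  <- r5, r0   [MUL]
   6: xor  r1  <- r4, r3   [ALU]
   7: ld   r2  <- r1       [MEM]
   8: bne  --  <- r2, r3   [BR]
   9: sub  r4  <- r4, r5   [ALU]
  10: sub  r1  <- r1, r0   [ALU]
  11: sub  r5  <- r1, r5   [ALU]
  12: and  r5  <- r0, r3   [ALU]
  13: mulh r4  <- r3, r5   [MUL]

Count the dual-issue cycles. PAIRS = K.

0. or.ALU;st.MEM @i0,i1  | 2-wide
1. sll.ALU;mulh.MUL @i2,i3  | 2-wide
2. sll.ALU;mulh.MUL @i4,i5  | 2-wide
3. xor.ALU @i6  | RAW r1
4. ld.MEM @i7  | no-port MEM/BR
5. bne.BR;sub.ALU @i8,i9  | 2-wide
6. sub.ALU @i10  | RAW r1
7. sub.ALU @i11  | WAW r5
8. and.ALU @i12  | RAW r5
9. mulh.MUL @i13  | tail

PAIRS = 4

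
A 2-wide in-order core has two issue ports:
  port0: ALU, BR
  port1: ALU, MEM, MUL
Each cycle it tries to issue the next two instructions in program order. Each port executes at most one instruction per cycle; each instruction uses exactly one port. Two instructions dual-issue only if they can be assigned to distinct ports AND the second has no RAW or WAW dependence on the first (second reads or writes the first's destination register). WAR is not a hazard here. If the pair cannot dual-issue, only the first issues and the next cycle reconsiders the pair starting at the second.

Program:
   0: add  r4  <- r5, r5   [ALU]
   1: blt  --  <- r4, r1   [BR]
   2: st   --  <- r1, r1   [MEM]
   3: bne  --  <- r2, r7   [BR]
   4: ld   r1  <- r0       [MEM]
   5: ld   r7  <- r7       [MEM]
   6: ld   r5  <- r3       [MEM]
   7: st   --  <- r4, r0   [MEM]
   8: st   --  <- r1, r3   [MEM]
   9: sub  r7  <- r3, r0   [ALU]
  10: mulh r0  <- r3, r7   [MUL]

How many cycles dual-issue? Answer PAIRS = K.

PAIRS = 3

t=0 i0:add ; RAW r4
t=1 i1,i2:blt+st ; dual
t=2 i3,i4:bne+ld ; dual
t=3 i5:ld ; no-port MEM/MEM
t=4 i6:ld ; no-port MEM/MEM
t=5 i7:st ; no-port MEM/MEM
t=6 i8,i9:st+sub ; dual
t=7 i10:mulh ; tail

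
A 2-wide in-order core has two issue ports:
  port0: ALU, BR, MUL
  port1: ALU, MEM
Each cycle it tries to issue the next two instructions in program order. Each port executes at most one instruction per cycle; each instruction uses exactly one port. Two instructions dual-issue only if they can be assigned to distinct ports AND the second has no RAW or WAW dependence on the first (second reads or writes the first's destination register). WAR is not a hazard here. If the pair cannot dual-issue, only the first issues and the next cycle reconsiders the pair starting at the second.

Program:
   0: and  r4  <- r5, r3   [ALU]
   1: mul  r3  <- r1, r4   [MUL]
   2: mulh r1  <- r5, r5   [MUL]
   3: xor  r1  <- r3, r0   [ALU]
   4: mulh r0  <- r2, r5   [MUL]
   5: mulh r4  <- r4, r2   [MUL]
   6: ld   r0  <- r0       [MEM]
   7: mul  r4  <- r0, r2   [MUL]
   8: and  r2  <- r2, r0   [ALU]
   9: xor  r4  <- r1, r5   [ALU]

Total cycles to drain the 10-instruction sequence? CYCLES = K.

c0: i0 and.ALU  RAW r4
c1: i1 mul.MUL  no-port MUL/MUL
c2: i2 mulh.MUL  WAW r1
c3: i3,i4 xor.ALU+mulh.MUL  dual
c4: i5,i6 mulh.MUL+ld.MEM  dual
c5: i7,i8 mul.MUL+and.ALU  dual
c6: i9 xor.ALU  tail

CYCLES = 7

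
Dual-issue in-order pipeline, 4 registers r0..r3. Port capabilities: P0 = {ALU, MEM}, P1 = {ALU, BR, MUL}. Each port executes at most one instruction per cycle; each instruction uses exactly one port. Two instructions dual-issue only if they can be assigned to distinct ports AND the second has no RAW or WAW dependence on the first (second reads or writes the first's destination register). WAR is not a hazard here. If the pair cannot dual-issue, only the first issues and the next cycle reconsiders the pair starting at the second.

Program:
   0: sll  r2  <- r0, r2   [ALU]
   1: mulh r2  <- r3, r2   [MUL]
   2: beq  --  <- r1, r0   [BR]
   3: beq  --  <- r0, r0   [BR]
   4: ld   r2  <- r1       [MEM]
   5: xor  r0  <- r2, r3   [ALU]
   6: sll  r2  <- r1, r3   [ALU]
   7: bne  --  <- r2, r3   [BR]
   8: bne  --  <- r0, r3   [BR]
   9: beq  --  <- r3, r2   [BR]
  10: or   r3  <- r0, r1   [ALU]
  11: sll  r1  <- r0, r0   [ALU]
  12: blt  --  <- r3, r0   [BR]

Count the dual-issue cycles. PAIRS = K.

PAIRS = 4

0. sll @i0  | RAW+WAW r2
1. mulh @i1  | no-port MUL/BR
2. beq @i2  | no-port BR/BR
3. beq ld @i3,i4  | 2-wide
4. xor sll @i5,i6  | 2-wide
5. bne @i7  | no-port BR/BR
6. bne @i8  | no-port BR/BR
7. beq or @i9,i10  | 2-wide
8. sll blt @i11,i12  | 2-wide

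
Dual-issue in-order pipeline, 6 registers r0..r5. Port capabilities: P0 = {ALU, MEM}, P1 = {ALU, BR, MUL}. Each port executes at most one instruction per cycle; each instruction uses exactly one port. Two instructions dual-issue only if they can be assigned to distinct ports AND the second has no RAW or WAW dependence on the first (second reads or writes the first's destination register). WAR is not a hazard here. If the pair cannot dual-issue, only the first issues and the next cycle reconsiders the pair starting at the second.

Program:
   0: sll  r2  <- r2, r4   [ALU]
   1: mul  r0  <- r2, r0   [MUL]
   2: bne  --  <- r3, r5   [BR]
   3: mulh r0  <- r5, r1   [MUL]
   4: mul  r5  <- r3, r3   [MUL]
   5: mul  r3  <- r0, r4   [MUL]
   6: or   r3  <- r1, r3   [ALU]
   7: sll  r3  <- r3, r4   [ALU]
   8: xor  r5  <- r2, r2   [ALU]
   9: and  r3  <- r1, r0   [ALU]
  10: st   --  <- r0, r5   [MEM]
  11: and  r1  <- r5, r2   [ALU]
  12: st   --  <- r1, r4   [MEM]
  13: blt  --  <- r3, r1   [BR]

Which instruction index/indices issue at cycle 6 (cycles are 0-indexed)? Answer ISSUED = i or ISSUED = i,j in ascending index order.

ISSUED = 6

c0: i0 sll  RAW r2
c1: i1 mul  no-port MUL/BR
c2: i2 bne  no-port BR/MUL
c3: i3 mulh  no-port MUL/MUL
c4: i4 mul  no-port MUL/MUL
c5: i5 mul  RAW+WAW r3
c6: i6 or  RAW+WAW r3
c7: i7/i8 sll xor  2-wide
c8: i9/i10 and st  2-wide
c9: i11 and  RAW r1
c10: i12/i13 st blt  2-wide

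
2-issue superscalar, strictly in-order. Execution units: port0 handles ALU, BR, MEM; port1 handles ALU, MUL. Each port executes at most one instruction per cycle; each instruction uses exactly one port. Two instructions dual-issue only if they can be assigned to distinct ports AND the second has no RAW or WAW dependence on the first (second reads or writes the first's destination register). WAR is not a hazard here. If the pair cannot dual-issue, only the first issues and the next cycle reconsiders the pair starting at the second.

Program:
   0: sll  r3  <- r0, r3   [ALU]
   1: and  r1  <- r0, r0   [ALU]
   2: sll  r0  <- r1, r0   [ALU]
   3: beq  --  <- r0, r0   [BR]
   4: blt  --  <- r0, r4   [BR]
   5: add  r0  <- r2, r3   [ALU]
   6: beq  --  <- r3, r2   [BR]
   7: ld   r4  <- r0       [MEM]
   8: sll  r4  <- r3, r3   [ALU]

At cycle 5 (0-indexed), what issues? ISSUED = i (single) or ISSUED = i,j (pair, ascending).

0. sll.ALU+and.ALU @i0+i1  | 2-wide
1. sll.ALU @i2  | RAW r0
2. beq.BR @i3  | no-port BR/BR
3. blt.BR+add.ALU @i4+i5  | 2-wide
4. beq.BR @i6  | no-port BR/MEM
5. ld.MEM @i7  | WAW r4
6. sll.ALU @i8  | tail

ISSUED = 7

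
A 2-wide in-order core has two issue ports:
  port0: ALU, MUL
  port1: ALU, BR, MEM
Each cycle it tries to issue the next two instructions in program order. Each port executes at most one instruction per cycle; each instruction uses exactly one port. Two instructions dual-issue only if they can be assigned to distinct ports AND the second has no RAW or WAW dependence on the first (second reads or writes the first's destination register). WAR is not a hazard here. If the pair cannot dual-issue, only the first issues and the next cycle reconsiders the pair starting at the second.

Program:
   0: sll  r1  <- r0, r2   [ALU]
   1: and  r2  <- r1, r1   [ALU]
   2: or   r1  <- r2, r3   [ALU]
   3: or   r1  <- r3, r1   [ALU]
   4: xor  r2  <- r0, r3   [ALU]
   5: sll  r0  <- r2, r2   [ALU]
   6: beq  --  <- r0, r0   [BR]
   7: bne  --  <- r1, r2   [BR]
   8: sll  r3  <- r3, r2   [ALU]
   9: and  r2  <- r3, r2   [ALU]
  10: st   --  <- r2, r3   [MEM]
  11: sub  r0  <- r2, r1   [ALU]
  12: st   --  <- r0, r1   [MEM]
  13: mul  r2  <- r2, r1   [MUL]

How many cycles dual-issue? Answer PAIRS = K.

PAIRS = 4

0. sll @i0  | RAW r1
1. and @i1  | RAW r2
2. or @i2  | RAW+WAW r1
3. or+xor @i3,i4  | dual
4. sll @i5  | RAW r0
5. beq @i6  | no-port BR/BR
6. bne+sll @i7,i8  | dual
7. and @i9  | RAW r2
8. st+sub @i10,i11  | dual
9. st+mul @i12,i13  | dual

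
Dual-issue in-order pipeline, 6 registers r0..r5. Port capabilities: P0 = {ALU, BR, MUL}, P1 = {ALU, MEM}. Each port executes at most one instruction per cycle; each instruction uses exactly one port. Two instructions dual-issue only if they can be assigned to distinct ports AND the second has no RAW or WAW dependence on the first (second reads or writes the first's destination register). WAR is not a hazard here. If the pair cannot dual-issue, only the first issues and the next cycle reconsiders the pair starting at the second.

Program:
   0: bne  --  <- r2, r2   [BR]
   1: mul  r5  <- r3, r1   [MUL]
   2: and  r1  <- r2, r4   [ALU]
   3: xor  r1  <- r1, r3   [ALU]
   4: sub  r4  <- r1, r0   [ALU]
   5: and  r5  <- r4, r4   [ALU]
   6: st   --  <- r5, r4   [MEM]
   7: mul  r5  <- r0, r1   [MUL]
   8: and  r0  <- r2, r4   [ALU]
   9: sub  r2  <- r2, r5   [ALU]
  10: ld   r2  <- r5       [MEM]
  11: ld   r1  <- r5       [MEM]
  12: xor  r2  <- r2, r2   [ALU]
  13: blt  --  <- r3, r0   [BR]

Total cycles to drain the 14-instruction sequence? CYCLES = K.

CYCLES = 10

[0] i0  bne  -- no-port BR/MUL
[1] i1+i2  mul/and  -- dual
[2] i3  xor  -- RAW r1
[3] i4  sub  -- RAW r4
[4] i5  and  -- RAW r5
[5] i6+i7  st/mul  -- dual
[6] i8+i9  and/sub  -- dual
[7] i10  ld  -- no-port MEM/MEM
[8] i11+i12  ld/xor  -- dual
[9] i13  blt  -- tail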